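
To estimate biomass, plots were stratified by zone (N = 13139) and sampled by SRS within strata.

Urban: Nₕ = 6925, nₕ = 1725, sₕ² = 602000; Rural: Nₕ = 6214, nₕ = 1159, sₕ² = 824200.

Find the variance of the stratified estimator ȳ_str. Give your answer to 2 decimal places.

Var(ȳ_str) = Σₕ Wₕ²(1 − fₕ)sₕ²/nₕ with Wₕ = Nₕ/N, N = 13139.
Urban: Wₕ = 0.52705685; term = 0.52705685²·(1 − 0.24909747)·602000/1725 = 72.795727.
Rural: Wₕ = 0.47294315; term = 0.47294315²·(1 − 0.18651432)·824200/1159 = 129.39484.
Sum = 202.19057.

202.19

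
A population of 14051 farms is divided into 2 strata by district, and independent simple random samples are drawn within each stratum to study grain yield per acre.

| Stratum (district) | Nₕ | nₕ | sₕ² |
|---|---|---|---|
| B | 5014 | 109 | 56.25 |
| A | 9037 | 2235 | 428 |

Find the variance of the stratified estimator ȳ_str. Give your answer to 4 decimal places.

0.1239

Var(ȳ_str) = Σₕ Wₕ²(1 − fₕ)sₕ²/nₕ with Wₕ = Nₕ/N, N = 14051.
B: Wₕ = 0.35684293; term = 0.35684293²·(1 − 0.02173913)·56.25/109 = 0.064284298.
A: Wₕ = 0.64315707; term = 0.64315707²·(1 − 0.24731659)·428/2235 = 0.059622843.
Sum = 0.12390714.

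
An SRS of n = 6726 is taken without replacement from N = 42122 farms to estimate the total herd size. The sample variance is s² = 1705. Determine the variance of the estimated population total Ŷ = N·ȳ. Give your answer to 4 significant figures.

Var(Ŷ) = N²·Var(ȳ) = N²·(1 − n/N)·s²/n.
f = 6726/42122 = 0.15967903; Var(ȳ) = 0.84032097·1705/6726 = 0.21301624.
Var(Ŷ) = 42122² · 0.21301624 = 3.7794681 × 10^8.

3.779 × 10^8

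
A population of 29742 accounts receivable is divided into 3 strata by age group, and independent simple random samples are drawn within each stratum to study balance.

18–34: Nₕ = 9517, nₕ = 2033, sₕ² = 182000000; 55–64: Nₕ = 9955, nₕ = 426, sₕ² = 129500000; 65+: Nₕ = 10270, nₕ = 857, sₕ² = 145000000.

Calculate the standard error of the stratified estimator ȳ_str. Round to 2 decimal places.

241.45

Var(ȳ_str) = Σₕ Wₕ²(1 − fₕ)sₕ²/nₕ with Wₕ = Nₕ/N, N = 29742.
18–34: Wₕ = 0.31998521; term = 0.31998521²·(1 − 0.21361774)·182000000/2033 = 7208.2115.
55–64: Wₕ = 0.33471186; term = 0.33471186²·(1 − 0.04279257)·129500000/426 = 32599.311.
65+: Wₕ = 0.34530294; term = 0.34530294²·(1 − 0.08344693)·145000000/857 = 18490.359.
Sum = 58297.882.
SE = √(58297.882) = 241.45.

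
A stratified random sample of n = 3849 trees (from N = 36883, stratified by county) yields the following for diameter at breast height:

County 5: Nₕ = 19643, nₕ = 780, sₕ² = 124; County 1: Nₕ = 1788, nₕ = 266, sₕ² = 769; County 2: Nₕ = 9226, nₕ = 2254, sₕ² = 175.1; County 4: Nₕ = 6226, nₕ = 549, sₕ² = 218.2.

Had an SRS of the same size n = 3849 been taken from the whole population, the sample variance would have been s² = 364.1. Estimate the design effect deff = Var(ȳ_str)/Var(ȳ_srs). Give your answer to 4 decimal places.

Var(ȳ_str) = Σ Wₕ²(1−fₕ)sₕ²/nₕ with Wₕ = Nₕ/36883:
  County 5: (19643/36883)²·(1−780/19643)·124/780 = 0.043300527
  County 1: (1788/36883)²·(1−266/1788)·769/266 = 0.0057832823
  County 2: (9226/36883)²·(1−2254/9226)·175.1/2254 = 0.0036732508
  County 4: (6226/36883)²·(1−549/6226)·218.2/549 = 0.010326614
  → Var(ȳ_str) = 0.063083674.
Var(ȳ_srs) = (1 − 3849/36883)·364.1/3849 = 0.084724242.
deff = 0.063083674 / 0.084724242 = 0.7446.

0.7446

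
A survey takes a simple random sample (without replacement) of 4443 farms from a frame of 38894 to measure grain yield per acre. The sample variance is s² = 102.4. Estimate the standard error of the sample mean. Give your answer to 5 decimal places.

Under SRS without replacement, Var(ȳ) = (1 − f)·s²/n with f = n/N = 4443/38894 = 0.11423356.
Var(ȳ) = (1 − 0.11423356)·102.4/4443 = 0.88576644·0.02304749 = 0.020414694.
SE(ȳ) = √(0.020414694) = 0.14288.

0.14288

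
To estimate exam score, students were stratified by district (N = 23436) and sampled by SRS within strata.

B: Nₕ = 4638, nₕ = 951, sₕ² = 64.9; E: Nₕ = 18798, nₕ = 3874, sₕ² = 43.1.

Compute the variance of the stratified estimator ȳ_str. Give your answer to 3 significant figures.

Var(ȳ_str) = Σₕ Wₕ²(1 − fₕ)sₕ²/nₕ with Wₕ = Nₕ/N, N = 23436.
B: Wₕ = 0.19790067; term = 0.19790067²·(1 − 0.20504528)·64.9/951 = 0.002124717.
E: Wₕ = 0.80209933; term = 0.80209933²·(1 − 0.20608575)·43.1/3874 = 0.0056826062.
Sum = 0.0078073232.

0.00781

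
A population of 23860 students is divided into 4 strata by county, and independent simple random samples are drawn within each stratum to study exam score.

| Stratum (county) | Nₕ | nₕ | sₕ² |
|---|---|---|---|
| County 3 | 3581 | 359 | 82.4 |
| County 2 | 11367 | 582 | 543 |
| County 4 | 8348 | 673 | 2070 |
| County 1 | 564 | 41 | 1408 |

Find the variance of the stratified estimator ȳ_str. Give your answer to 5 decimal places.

0.56951

Var(ȳ_str) = Σₕ Wₕ²(1 − fₕ)sₕ²/nₕ with Wₕ = Nₕ/N, N = 23860.
County 3: Wₕ = 0.15008382; term = 0.15008382²·(1 − 0.10025133)·82.4/359 = 0.0046518076.
County 2: Wₕ = 0.47640402; term = 0.47640402²·(1 − 0.05120084)·543/582 = 0.2009102.
County 4: Wₕ = 0.34987427; term = 0.34987427²·(1 − 0.08061811)·2070/673 = 0.34615868.
County 1: Wₕ = 0.02363789; term = 0.02363789²·(1 − 0.07269504)·1408/41 = 0.017793391.
Sum = 0.56951408.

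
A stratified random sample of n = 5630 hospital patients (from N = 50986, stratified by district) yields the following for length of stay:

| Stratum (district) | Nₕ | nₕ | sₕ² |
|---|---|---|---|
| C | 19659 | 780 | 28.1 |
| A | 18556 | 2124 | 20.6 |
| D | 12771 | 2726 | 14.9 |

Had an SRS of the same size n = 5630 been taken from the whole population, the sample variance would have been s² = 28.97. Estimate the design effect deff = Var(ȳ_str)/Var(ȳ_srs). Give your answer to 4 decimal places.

Var(ȳ_str) = Σ Wₕ²(1−fₕ)sₕ²/nₕ with Wₕ = Nₕ/50986:
  C: (19659/50986)²·(1−780/19659)·28.1/780 = 0.0051433993
  A: (18556/50986)²·(1−2124/18556)·20.6/2124 = 0.0011375896
  D: (12771/50986)²·(1−2726/12771)·14.9/2726 = 2.6973256 × 10^-4
  → Var(ȳ_str) = 0.0065507215.
Var(ȳ_srs) = (1 − 5630/50986)·28.97/5630 = 0.0045774531.
deff = 0.0065507215 / 0.0045774531 = 1.4311.

1.4311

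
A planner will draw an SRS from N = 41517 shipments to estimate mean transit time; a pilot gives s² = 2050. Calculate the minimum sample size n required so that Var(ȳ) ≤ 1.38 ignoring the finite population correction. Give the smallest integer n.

1486

Without fpc, n₀ = s²/D = 2050/1.38 = 1485.5072.
Rounding up, n = 1486.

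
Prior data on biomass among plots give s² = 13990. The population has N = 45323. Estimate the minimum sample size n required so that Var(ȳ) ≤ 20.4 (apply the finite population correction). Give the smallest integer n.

676

Without fpc, n₀ = s²/D = 13990/20.4 = 685.7843.
With fpc, (1 − n/N)·s²/n ≤ D requires n ≥ n₀/(1 + n₀/N) = 685.7843/(1 + 685.7843/45323) = 675.5623.
Rounding up, n = 676.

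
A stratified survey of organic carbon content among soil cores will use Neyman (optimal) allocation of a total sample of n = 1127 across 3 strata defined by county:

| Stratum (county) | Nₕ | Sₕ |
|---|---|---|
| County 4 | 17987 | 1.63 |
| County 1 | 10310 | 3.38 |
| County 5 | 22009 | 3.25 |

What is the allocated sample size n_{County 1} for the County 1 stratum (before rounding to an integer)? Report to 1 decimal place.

289.4

Neyman allocation: nₕ = n·NₕSₕ / Σⱼ NⱼSⱼ.
Σ NⱼSⱼ = 17987·1.63 + 10310·3.38 + 22009·3.25 = 135695.86.
n_{County 1} = 1127·10310·3.38 / 135695.86 = 289.4.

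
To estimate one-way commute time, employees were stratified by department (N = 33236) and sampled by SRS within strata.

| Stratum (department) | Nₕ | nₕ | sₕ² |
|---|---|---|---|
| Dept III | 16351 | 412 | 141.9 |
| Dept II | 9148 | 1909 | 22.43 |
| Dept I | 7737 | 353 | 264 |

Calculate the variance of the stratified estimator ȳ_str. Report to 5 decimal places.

Var(ȳ_str) = Σₕ Wₕ²(1 − fₕ)sₕ²/nₕ with Wₕ = Nₕ/N, N = 33236.
Dept III: Wₕ = 0.49196654; term = 0.49196654²·(1 − 0.02519724)·141.9/412 = 0.081259298.
Dept II: Wₕ = 0.27524371; term = 0.27524371²·(1 − 0.20867949)·22.43/1909 = 7.0438578 × 10^-4.
Dept I: Wₕ = 0.23278975; term = 0.23278975²·(1 − 0.04562492)·264/353 = 0.038679068.
Sum = 0.12064275.

0.12064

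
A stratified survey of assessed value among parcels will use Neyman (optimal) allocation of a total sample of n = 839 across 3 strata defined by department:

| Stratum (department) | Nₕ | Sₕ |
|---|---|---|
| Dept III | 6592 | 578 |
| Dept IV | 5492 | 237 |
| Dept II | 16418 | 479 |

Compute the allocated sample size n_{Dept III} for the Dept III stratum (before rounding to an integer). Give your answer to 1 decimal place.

Neyman allocation: nₕ = n·NₕSₕ / Σⱼ NⱼSⱼ.
Σ NⱼSⱼ = 6592·578 + 5492·237 + 16418·479 = 1.2976002 × 10^7.
n_{Dept III} = 839·6592·578 / (1.2976002 × 10^7) = 246.4.

246.4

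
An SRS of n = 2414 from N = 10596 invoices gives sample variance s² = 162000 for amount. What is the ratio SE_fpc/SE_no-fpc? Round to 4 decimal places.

0.8787

f = n/N = 2414/10596 = 0.22782182.
SE_no-fpc = √(s²/n) = 8.1919798; SE_fpc = √((1−f)s²/n) = 7.1985933.
Ratio = √(1−f) = 0.87873670.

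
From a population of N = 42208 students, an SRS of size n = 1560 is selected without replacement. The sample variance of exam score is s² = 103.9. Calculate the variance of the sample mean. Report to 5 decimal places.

0.06414

Under SRS without replacement, Var(ȳ) = (1 − f)·s²/n with f = n/N = 1560/42208 = 0.03695982.
Var(ȳ) = (1 − 0.03695982)·103.9/1560 = 0.96304018·0.066602564 = 0.064140945.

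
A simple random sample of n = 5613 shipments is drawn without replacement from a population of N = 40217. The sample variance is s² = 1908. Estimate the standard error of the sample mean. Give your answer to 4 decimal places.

Under SRS without replacement, Var(ȳ) = (1 − f)·s²/n with f = n/N = 5613/40217 = 0.13956784.
Var(ȳ) = (1 − 0.13956784)·1908/5613 = 0.86043216·0.33992517 = 0.29248255.
SE(ȳ) = √(0.29248255) = 0.5408.

0.5408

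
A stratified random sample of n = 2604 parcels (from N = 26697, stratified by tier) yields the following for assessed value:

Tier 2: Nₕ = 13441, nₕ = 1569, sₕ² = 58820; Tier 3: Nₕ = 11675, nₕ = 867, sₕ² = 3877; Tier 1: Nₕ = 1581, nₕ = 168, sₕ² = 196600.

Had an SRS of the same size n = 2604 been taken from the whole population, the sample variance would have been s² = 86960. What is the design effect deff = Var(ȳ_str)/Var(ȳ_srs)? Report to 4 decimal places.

Var(ȳ_str) = Σ Wₕ²(1−fₕ)sₕ²/nₕ with Wₕ = Nₕ/26697:
  Tier 2: (13441/26697)²·(1−1569/13441)·58820/1569 = 8.3932976
  Tier 3: (11675/26697)²·(1−867/11675)·3877/867 = 0.7916879
  Tier 1: (1581/26697)²·(1−168/1581)·196600/168 = 3.6679494
  → Var(ȳ_str) = 12.852935.
Var(ȳ_srs) = (1 − 2604/26697)·86960/2604 = 30.137482.
deff = 12.852935 / 30.137482 = 0.4265.

0.4265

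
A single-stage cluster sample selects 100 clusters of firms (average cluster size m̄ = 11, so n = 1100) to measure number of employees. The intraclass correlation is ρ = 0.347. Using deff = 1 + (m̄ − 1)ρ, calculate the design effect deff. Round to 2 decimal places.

4.47

deff = 1 + (11 − 1)·0.347 = 1 + 3.47 = 4.47.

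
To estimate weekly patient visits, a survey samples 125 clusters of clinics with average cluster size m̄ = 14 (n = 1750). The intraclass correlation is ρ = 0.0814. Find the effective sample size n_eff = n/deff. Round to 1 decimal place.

deff = 1 + (14 − 1)·0.0814 = 1 + 1.0582 = 2.0582.
n_eff = 1750 / 2.0582 = 850.3.

850.3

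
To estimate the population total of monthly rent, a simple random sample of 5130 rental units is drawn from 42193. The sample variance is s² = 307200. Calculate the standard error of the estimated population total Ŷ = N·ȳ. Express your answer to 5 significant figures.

Var(Ŷ) = N²·Var(ȳ) = N²·(1 − n/N)·s²/n.
f = 5130/42193 = 0.12158415; Var(ȳ) = 0.87841585·307200/5130 = 52.602212.
Var(Ŷ) = 42193² · 52.602212 = 9.3645048 × 10^10.
SE(Ŷ) = √(9.3645048 × 10^10) = 306010.

306010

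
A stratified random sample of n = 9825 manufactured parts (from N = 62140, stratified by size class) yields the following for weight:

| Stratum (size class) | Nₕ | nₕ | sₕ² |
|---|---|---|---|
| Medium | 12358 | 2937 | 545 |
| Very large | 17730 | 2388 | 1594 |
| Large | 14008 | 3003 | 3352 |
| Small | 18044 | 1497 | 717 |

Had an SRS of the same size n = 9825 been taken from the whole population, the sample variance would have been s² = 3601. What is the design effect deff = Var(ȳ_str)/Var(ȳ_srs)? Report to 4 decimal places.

0.4350

Var(ȳ_str) = Σ Wₕ²(1−fₕ)sₕ²/nₕ with Wₕ = Nₕ/62140:
  Medium: (12358/62140)²·(1−2937/12358)·545/2937 = 0.0055949377
  Very large: (17730/62140)²·(1−2388/17730)·1594/2388 = 0.047022121
  Large: (14008/62140)²·(1−3003/14008)·3352/3003 = 0.044562789
  Small: (18044/62140)²·(1−1497/18044)·717/1497 = 0.037034539
  → Var(ȳ_str) = 0.13421439.
Var(ȳ_srs) = (1 − 9825/62140)·3601/9825 = 0.3085642.
deff = 0.13421439 / 0.3085642 = 0.4350.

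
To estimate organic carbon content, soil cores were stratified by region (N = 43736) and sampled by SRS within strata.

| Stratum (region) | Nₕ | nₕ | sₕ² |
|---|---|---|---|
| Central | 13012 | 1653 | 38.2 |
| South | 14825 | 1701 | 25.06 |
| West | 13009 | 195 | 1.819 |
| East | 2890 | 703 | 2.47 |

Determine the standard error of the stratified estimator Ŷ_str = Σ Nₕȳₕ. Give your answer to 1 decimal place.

Var(Ŷ_str) = Σₕ Nₕ²(1 − fₕ)sₕ²/nₕ.
Central: 13012²·(1 − 1653/13012)·38.2/1653 = 3.4156602 × 10^6.
South: 14825²·(1 − 1701/14825)·25.06/1701 = 2.8664058 × 10^6.
West: 13009²·(1 − 195/13009)·1.819/195 = 1.5549869 × 10^6.
East: 2890²·(1 − 703/2890)·2.47/703 = 22206.916.
Sum = 7.8592598 × 10^6.
SE = √(7.8592598 × 10^6) = 2803.4.

2803.4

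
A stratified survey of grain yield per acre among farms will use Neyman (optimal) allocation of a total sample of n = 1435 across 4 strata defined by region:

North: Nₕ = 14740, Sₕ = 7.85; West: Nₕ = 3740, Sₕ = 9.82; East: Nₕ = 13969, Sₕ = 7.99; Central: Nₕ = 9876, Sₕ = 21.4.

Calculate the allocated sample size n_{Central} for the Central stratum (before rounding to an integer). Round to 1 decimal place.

638.0

Neyman allocation: nₕ = n·NₕSₕ / Σⱼ NⱼSⱼ.
Σ NⱼSⱼ = 14740·7.85 + 3740·9.82 + 13969·7.99 + 9876·21.4 = 475394.51.
n_{Central} = 1435·9876·21.4 / 475394.51 = 638.0.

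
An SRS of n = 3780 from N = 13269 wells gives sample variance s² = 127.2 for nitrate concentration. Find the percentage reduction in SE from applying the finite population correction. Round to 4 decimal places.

f = n/N = 3780/13269 = 0.28487452.
SE_no-fpc = √(s²/n) = 0.18344153; SE_fpc = √((1−f)s²/n) = 0.1551275.
Ratio = √(1−f) = 0.84565092. Reduction = 100·(1 − 0.84565092) = 15.4349%.

15.4349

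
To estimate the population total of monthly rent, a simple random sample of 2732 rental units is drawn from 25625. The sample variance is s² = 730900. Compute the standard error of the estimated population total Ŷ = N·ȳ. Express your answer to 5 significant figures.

396160

Var(Ŷ) = N²·Var(ȳ) = N²·(1 − n/N)·s²/n.
f = 2732/25625 = 0.10661463; Var(ȳ) = 0.89338537·730900/2732 = 239.01002.
Var(Ŷ) = 25625² · 239.01002 = 1.5694369 × 10^11.
SE(Ŷ) = √(1.5694369 × 10^11) = 396160.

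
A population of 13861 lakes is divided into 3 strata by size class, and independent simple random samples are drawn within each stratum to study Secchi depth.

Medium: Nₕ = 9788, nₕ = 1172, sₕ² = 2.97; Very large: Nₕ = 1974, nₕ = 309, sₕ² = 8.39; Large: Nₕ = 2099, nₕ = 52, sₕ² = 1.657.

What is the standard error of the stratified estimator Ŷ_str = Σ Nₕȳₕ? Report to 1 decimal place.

663.2

Var(Ŷ_str) = Σₕ Nₕ²(1 − fₕ)sₕ²/nₕ.
Medium: 9788²·(1 − 1172/9788)·2.97/1172 = 213711.79.
Very large: 1974²·(1 − 309/1974)·8.39/309 = 89241.09.
Large: 2099²·(1 − 52/2099)·1.657/52 = 136914.5.
Sum = 439867.38.
SE = √(439867.38) = 663.2.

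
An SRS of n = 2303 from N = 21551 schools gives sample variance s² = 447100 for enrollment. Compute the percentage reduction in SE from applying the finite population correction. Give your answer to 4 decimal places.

f = n/N = 2303/21551 = 0.10686279.
SE_no-fpc = √(s²/n) = 13.933344; SE_fpc = √((1−f)s²/n) = 13.167837.
Ratio = √(1−f) = 0.94505937. Reduction = 100·(1 − 0.94505937) = 5.4941%.

5.4941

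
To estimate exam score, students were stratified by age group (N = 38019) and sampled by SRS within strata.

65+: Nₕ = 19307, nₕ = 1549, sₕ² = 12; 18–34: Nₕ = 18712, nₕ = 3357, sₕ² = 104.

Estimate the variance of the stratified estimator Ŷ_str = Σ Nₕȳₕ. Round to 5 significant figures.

Var(Ŷ_str) = Σₕ Nₕ²(1 − fₕ)sₕ²/nₕ.
65+: 19307²·(1 − 1549/19307)·12/1549 = 2.6560649 × 10^6.
18–34: 18712²·(1 − 3357/18712)·104/3357 = 8.9012711 × 10^6.
Sum = 1.1557336 × 10^7.

1.1557 × 10^7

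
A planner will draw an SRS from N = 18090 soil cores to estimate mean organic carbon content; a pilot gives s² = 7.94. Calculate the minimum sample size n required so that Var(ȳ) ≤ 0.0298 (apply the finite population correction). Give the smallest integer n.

Without fpc, n₀ = s²/D = 7.94/0.0298 = 266.4430.
With fpc, (1 − n/N)·s²/n ≤ D requires n ≥ n₀/(1 + n₀/N) = 266.4430/(1 + 266.4430/18090) = 262.5756.
Rounding up, n = 263.

263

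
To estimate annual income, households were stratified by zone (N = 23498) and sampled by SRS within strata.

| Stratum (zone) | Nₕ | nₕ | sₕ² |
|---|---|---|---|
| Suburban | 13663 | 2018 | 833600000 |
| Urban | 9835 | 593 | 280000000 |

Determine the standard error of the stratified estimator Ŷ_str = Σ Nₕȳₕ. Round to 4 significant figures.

1.042 × 10^7

Var(Ŷ_str) = Σₕ Nₕ²(1 − fₕ)sₕ²/nₕ.
Suburban: 13663²·(1 − 2018/13663)·833600000/2018 = 6.5723715 × 10^13.
Urban: 9835²·(1 − 593/9835)·280000000/593 = 4.2918414 × 10^13.
Sum = 1.0864213 × 10^14.
SE = √(1.0864213 × 10^14) = 1.042 × 10^7.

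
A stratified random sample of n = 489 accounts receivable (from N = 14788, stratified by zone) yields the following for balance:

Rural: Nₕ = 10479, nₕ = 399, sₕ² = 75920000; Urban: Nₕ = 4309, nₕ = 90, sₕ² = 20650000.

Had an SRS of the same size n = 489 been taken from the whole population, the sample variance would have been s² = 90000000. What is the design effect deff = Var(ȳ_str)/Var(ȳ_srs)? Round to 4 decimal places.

0.6236

Var(ȳ_str) = Σ Wₕ²(1−fₕ)sₕ²/nₕ with Wₕ = Nₕ/14788:
  Rural: (10479/14788)²·(1−399/10479)·75920000/399 = 91906.196
  Urban: (4309/14788)²·(1−90/4309)·20650000/90 = 19074.128
  → Var(ȳ_str) = 110980.32.
Var(ȳ_srs) = (1 − 489/14788)·90000000/489 = 177963.06.
deff = 110980.32 / 177963.06 = 0.6236.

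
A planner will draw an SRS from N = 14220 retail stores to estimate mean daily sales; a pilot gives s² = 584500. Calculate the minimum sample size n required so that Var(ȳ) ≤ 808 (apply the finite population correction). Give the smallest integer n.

Without fpc, n₀ = s²/D = 584500/808 = 723.3911.
With fpc, (1 − n/N)·s²/n ≤ D requires n ≥ n₀/(1 + n₀/N) = 723.3911/(1 + 723.3911/14220) = 688.3726.
Rounding up, n = 689.

689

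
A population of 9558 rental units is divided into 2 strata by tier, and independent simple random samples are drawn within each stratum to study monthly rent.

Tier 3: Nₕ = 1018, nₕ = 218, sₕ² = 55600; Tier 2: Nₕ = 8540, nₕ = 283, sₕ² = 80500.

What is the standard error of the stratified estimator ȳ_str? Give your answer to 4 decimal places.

14.8941

Var(ȳ_str) = Σₕ Wₕ²(1 − fₕ)sₕ²/nₕ with Wₕ = Nₕ/N, N = 9558.
Tier 3: Wₕ = 0.10650764; term = 0.10650764²·(1 − 0.21414538)·55600/218 = 2.2736416.
Tier 2: Wₕ = 0.89349236; term = 0.89349236²·(1 − 0.03313817)·80500/283 = 219.56118.
Sum = 221.83482.
SE = √(221.83482) = 14.8941.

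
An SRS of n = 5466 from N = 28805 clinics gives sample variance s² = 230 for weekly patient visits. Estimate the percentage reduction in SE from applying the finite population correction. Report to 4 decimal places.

9.9866

f = n/N = 5466/28805 = 0.18975872.
SE_no-fpc = √(s²/n) = 0.20512996; SE_fpc = √((1−f)s²/n) = 0.18464446.
Ratio = √(1−f) = 0.90013403. Reduction = 100·(1 − 0.90013403) = 9.9866%.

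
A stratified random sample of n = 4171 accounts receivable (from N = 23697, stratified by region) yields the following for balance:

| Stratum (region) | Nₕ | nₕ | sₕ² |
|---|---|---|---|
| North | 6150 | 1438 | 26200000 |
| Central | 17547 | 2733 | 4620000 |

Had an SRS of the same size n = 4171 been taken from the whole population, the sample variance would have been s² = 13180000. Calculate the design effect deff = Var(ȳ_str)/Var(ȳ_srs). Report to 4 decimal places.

Var(ȳ_str) = Σ Wₕ²(1−fₕ)sₕ²/nₕ with Wₕ = Nₕ/23697:
  North: (6150/23697)²·(1−1438/6150)·26200000/1438 = 940.23425
  Central: (17547/23697)²·(1−2733/17547)·4620000/2733 = 782.51167
  → Var(ȳ_str) = 1722.7459.
Var(ȳ_srs) = (1 − 4171/23697)·13180000/4171 = 2603.7251.
deff = 1722.7459 / 2603.7251 = 0.6616.

0.6616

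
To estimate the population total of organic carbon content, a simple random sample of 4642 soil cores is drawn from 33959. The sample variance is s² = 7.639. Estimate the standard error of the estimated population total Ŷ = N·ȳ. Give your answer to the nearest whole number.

1280

Var(Ŷ) = N²·Var(ȳ) = N²·(1 − n/N)·s²/n.
f = 4642/33959 = 0.13669425; Var(ȳ) = 0.86330575·7.639/4642 = 0.0014206792.
Var(Ŷ) = 33959² · 0.0014206792 = 1.6383467 × 10^6.
SE(Ŷ) = √(1.6383467 × 10^6) = 1280.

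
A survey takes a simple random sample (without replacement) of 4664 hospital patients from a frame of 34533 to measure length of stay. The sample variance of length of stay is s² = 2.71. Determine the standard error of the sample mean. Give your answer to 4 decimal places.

0.0224

Under SRS without replacement, Var(ȳ) = (1 − f)·s²/n with f = n/N = 4664/34533 = 0.13505922.
Var(ȳ) = (1 − 0.13505922)·2.71/4664 = 0.86494078·5.8104631 × 10^-4 = 5.0257065 × 10^-4.
SE(ȳ) = √(5.0257065 × 10^-4) = 0.0224.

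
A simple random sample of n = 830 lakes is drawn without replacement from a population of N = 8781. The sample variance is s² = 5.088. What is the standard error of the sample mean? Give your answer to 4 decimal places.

0.0745

Under SRS without replacement, Var(ȳ) = (1 − f)·s²/n with f = n/N = 830/8781 = 0.09452226.
Var(ȳ) = (1 − 0.09452226)·5.088/830 = 0.90547774·0.0061301205 = 0.0055506876.
SE(ȳ) = √(0.0055506876) = 0.0745.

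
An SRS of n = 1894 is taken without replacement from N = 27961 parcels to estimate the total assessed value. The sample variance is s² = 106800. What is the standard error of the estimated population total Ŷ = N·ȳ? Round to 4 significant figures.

202700

Var(Ŷ) = N²·Var(ȳ) = N²·(1 − n/N)·s²/n.
f = 1894/27961 = 0.06773721; Var(ȳ) = 0.93226279·106800/1894 = 52.56899.
Var(Ŷ) = 27961² · 52.56899 = 4.1099357 × 10^10.
SE(Ŷ) = √(4.1099357 × 10^10) = 202700.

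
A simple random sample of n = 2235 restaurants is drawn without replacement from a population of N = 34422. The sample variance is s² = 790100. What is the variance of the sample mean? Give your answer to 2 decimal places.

330.56

Under SRS without replacement, Var(ȳ) = (1 − f)·s²/n with f = n/N = 2235/34422 = 0.06492941.
Var(ȳ) = (1 − 0.06492941)·790100/2235 = 0.93507059·353.5123 = 330.55896.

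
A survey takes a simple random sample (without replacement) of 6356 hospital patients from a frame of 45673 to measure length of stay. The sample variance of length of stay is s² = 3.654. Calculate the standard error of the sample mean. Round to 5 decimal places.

Under SRS without replacement, Var(ȳ) = (1 − f)·s²/n with f = n/N = 6356/45673 = 0.13916318.
Var(ȳ) = (1 − 0.13916318)·3.654/6356 = 0.86083682·5.7488987 × 10^-4 = 4.9488636 × 10^-4.
SE(ȳ) = √(4.9488636 × 10^-4) = 0.02225.

0.02225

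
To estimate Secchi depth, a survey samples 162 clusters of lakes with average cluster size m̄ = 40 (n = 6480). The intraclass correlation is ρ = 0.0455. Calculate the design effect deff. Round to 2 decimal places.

2.77

deff = 1 + (40 − 1)·0.0455 = 1 + 1.7745 = 2.7745.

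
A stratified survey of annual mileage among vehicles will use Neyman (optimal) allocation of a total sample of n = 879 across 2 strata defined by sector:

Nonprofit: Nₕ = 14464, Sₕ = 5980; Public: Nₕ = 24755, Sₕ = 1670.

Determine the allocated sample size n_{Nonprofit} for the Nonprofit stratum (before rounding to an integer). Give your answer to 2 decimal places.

Neyman allocation: nₕ = n·NₕSₕ / Σⱼ NⱼSⱼ.
Σ NⱼSⱼ = 14464·5980 + 24755·1670 = 1.2783557 × 10^8.
n_{Nonprofit} = 879·14464·5980 / (1.2783557 × 10^8) = 594.74.

594.74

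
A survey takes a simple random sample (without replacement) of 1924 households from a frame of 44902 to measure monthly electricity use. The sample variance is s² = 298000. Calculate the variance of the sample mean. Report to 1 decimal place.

148.2

Under SRS without replacement, Var(ȳ) = (1 − f)·s²/n with f = n/N = 1924/44902 = 0.04284887.
Var(ȳ) = (1 − 0.04284887)·298000/1924 = 0.95715113·154.88565 = 148.24898.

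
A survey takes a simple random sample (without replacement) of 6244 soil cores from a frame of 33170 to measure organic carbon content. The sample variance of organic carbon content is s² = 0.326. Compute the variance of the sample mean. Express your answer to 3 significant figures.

Under SRS without replacement, Var(ȳ) = (1 − f)·s²/n with f = n/N = 6244/33170 = 0.18824239.
Var(ȳ) = (1 − 0.18824239)·0.326/6244 = 0.81175761·5.2210122 × 10^-5 = 4.2381964 × 10^-5.

4.24 × 10^-5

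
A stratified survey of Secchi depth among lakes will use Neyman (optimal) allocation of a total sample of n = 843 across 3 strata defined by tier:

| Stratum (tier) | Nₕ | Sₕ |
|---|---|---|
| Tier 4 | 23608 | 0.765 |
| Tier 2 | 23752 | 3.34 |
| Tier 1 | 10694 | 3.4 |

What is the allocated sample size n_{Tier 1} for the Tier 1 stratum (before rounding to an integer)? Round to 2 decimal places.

Neyman allocation: nₕ = n·NₕSₕ / Σⱼ NⱼSⱼ.
Σ NⱼSⱼ = 23608·0.765 + 23752·3.34 + 10694·3.4 = 133751.4.
n_{Tier 1} = 843·10694·3.4 / 133751.4 = 229.17.

229.17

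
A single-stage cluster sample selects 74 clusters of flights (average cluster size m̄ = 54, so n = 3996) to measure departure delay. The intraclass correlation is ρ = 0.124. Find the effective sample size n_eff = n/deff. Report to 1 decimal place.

deff = 1 + (54 − 1)·0.124 = 1 + 6.572 = 7.572.
n_eff = 3996 / 7.572 = 527.7.

527.7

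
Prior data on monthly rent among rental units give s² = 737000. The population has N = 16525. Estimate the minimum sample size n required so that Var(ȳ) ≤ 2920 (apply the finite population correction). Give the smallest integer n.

249

Without fpc, n₀ = s²/D = 737000/2920 = 252.3973.
With fpc, (1 − n/N)·s²/n ≤ D requires n ≥ n₀/(1 + n₀/N) = 252.3973/(1 + 252.3973/16525) = 248.6003.
Rounding up, n = 249.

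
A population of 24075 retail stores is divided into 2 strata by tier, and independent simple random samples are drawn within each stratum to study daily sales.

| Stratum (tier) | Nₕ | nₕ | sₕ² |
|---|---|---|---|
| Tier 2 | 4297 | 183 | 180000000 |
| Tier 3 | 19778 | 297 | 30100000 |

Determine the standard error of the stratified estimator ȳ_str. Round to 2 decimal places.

312.04

Var(ȳ_str) = Σₕ Wₕ²(1 − fₕ)sₕ²/nₕ with Wₕ = Nₕ/N, N = 24075.
Tier 2: Wₕ = 0.17848390; term = 0.17848390²·(1 − 0.04258785)·180000000/183 = 29999.807.
Tier 3: Wₕ = 0.82151610; term = 0.82151610²·(1 − 0.01501669)·30100000/297 = 67370.702.
Sum = 97370.509.
SE = √(97370.509) = 312.04.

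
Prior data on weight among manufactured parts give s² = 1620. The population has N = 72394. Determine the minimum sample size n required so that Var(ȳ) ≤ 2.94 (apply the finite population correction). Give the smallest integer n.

Without fpc, n₀ = s²/D = 1620/2.94 = 551.0204.
With fpc, (1 − n/N)·s²/n ≤ D requires n ≥ n₀/(1 + n₀/N) = 551.0204/(1 + 551.0204/72394) = 546.8580.
Rounding up, n = 547.

547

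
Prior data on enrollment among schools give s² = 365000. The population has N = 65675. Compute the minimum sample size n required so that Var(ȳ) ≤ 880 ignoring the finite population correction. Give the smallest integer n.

415

Without fpc, n₀ = s²/D = 365000/880 = 414.7727.
Rounding up, n = 415.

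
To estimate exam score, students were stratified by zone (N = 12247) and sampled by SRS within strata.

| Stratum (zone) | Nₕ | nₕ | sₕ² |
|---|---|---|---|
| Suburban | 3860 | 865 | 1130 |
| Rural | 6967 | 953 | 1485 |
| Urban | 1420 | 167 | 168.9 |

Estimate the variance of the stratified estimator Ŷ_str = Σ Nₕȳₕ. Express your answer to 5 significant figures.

Var(Ŷ_str) = Σₕ Nₕ²(1 − fₕ)sₕ²/nₕ.
Suburban: 3860²·(1 − 865/3860)·1130/865 = 1.5102417 × 10^7.
Rural: 6967²·(1 − 953/6967)·1485/953 = 6.5289417 × 10^7.
Urban: 1420²·(1 − 167/1420)·168.9/167 = 1.7995031 × 10^6.
Sum = 8.2191337 × 10^7.

8.2191 × 10^7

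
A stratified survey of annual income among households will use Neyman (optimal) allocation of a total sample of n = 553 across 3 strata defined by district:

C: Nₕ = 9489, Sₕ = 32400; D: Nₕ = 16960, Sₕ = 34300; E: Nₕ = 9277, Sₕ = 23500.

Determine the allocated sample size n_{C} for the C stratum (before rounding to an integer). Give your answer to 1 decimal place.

153.6

Neyman allocation: nₕ = n·NₕSₕ / Σⱼ NⱼSⱼ.
Σ NⱼSⱼ = 9489·32400 + 16960·34300 + 9277·23500 = 1.1071811 × 10^9.
n_{C} = 553·9489·32400 / (1.1071811 × 10^9) = 153.6.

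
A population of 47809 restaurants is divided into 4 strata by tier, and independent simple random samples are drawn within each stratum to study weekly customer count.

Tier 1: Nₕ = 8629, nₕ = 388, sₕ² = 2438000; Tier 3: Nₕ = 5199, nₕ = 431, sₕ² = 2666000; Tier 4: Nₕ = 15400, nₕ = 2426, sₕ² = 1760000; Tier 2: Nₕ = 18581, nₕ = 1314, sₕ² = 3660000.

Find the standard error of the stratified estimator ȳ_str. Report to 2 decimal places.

Var(ȳ_str) = Σₕ Wₕ²(1 − fₕ)sₕ²/nₕ with Wₕ = Nₕ/N, N = 47809.
Tier 1: Wₕ = 0.18048903; term = 0.18048903²·(1 − 0.04496465)·2438000/388 = 195.48932.
Tier 3: Wₕ = 0.10874522; term = 0.10874522²·(1 − 0.08290056)·2666000/431 = 67.084103.
Tier 4: Wₕ = 0.32211508; term = 0.32211508²·(1 − 0.15753247)·1760000/2426 = 63.415755.
Tier 2: Wₕ = 0.38865067; term = 0.38865067²·(1 − 0.07071740)·3660000/1314 = 390.97805.
Sum = 716.96723.
SE = √(716.96723) = 26.78.

26.78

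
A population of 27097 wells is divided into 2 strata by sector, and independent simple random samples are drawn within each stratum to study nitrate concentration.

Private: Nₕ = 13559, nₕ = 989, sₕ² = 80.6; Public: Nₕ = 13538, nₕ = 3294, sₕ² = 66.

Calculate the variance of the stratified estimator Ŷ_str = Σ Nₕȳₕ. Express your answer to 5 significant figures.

1.6669 × 10^7

Var(Ŷ_str) = Σₕ Nₕ²(1 − fₕ)sₕ²/nₕ.
Private: 13559²·(1 − 989/13559)·80.6/989 = 1.3889982 × 10^7.
Public: 13538²·(1 − 3294/13538)·66/3294 = 2.7787177 × 10^6.
Sum = 1.66687 × 10^7.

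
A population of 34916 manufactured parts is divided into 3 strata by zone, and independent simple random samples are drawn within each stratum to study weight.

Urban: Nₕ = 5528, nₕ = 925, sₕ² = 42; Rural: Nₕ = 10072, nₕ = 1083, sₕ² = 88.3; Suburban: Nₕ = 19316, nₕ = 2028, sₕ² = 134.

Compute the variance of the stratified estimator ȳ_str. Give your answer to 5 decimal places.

0.02510

Var(ȳ_str) = Σₕ Wₕ²(1 − fₕ)sₕ²/nₕ with Wₕ = Nₕ/N, N = 34916.
Urban: Wₕ = 0.15832283; term = 0.15832283²·(1 − 0.16732996)·42/925 = 9.4769284 × 10^-4.
Rural: Wₕ = 0.28846374; term = 0.28846374²·(1 − 0.10752581)·88.3/1083 = 0.0060549474.
Suburban: Wₕ = 0.55321343; term = 0.55321343²·(1 − 0.10499068)·134/2028 = 0.018098802.
Sum = 0.025101442.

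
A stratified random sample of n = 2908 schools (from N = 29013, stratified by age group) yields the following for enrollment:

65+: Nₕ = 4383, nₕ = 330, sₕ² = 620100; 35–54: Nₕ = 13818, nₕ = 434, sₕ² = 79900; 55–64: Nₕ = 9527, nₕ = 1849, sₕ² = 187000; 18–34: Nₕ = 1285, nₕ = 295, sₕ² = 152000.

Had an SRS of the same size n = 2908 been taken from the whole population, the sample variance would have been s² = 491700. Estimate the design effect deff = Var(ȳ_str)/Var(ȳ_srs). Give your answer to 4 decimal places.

Var(ȳ_str) = Σ Wₕ²(1−fₕ)sₕ²/nₕ with Wₕ = Nₕ/29013:
  65+: (4383/29013)²·(1−330/4383)·620100/330 = 39.656154
  35–54: (13818/29013)²·(1−434/13818)·79900/434 = 40.448544
  55–64: (9527/29013)²·(1−1849/9527)·187000/1849 = 8.7886808
  18–34: (1285/29013)²·(1−295/1285)·152000/295 = 0.77870797
  → Var(ȳ_str) = 89.672087.
Var(ȳ_srs) = (1 − 2908/29013)·491700/2908 = 152.13771.
deff = 89.672087 / 152.13771 = 0.5894.

0.5894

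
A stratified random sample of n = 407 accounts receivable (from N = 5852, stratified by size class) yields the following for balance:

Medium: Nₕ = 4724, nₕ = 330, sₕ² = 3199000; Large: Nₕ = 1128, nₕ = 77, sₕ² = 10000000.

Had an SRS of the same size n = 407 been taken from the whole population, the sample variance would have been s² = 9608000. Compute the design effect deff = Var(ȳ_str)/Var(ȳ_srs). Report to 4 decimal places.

0.4722

Var(ȳ_str) = Σ Wₕ²(1−fₕ)sₕ²/nₕ with Wₕ = Nₕ/5852:
  Medium: (4724/5852)²·(1−330/4724)·3199000/330 = 5875.727
  Large: (1128/5852)²·(1−77/1128)·10000000/77 = 4495.8567
  → Var(ȳ_str) = 10371.584.
Var(ȳ_srs) = (1 − 407/5852)·9608000/407 = 21965.048.
deff = 10371.584 / 21965.048 = 0.4722.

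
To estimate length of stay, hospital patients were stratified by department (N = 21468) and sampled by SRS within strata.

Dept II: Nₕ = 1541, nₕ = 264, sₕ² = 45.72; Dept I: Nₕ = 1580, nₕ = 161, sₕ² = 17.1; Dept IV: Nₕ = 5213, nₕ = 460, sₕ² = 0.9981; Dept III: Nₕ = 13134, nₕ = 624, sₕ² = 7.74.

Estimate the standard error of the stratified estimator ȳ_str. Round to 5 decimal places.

Var(ȳ_str) = Σₕ Wₕ²(1 − fₕ)sₕ²/nₕ with Wₕ = Nₕ/N, N = 21468.
Dept II: Wₕ = 0.07178126; term = 0.07178126²·(1 − 0.17131733)·45.72/264 = 7.3945655 × 10^-4.
Dept I: Wₕ = 0.07359791; term = 0.07359791²·(1 − 0.10189873)·17.1/161 = 5.1668582 × 10^-4.
Dept IV: Wₕ = 0.24282653; term = 0.24282653²·(1 − 0.08824094)·0.9981/460 = 1.1665103 × 10^-4.
Dept III: Wₕ = 0.61179430; term = 0.61179430²·(1 − 0.04751028)·7.74/624 = 0.0044220894.
Sum = 0.0057948828.
SE = √(0.0057948828) = 0.07612.

0.07612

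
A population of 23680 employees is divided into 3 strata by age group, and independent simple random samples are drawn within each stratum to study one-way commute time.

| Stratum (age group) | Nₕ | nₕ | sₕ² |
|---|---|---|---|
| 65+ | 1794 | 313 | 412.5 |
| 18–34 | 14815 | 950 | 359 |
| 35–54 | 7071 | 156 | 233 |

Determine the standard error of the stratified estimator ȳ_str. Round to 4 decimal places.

0.5243

Var(ȳ_str) = Σₕ Wₕ²(1 − fₕ)sₕ²/nₕ with Wₕ = Nₕ/N, N = 23680.
65+: Wₕ = 0.07576014; term = 0.07576014²·(1 − 0.17447046)·412.5/313 = 0.0062444432.
18–34: Wₕ = 0.62563345; term = 0.62563345²·(1 − 0.06412420)·359/950 = 0.1384296.
35–54: Wₕ = 0.29860642; term = 0.29860642²·(1 − 0.02206194)·233/156 = 0.13023897.
Sum = 0.27491301.
SE = √(0.27491301) = 0.5243.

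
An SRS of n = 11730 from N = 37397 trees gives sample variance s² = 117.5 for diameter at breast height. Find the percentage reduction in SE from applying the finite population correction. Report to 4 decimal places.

f = n/N = 11730/37397 = 0.31366152.
SE_no-fpc = √(s²/n) = 0.10008522; SE_fpc = √((1−f)s²/n) = 0.082916145.
Ratio = √(1−f) = 0.82845548. Reduction = 100·(1 − 0.82845548) = 17.1545%.

17.1545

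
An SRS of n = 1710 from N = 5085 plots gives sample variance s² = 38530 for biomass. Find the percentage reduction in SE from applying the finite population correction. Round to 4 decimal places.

f = n/N = 1710/5085 = 0.33628319.
SE_no-fpc = √(s²/n) = 4.7468056; SE_fpc = √((1−f)s²/n) = 3.8671664.
Ratio = √(1−f) = 0.81468817. Reduction = 100·(1 − 0.81468817) = 18.5312%.

18.5312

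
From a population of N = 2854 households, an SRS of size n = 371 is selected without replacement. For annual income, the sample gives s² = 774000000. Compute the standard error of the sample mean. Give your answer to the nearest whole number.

Under SRS without replacement, Var(ȳ) = (1 − f)·s²/n with f = n/N = 371/2854 = 0.12999299.
Var(ȳ) = (1 − 0.12999299)·774000000/371 = 0.87000701·2.0862534 × 10^6 = 1.8150551 × 10^6.
SE(ȳ) = √(1.8150551 × 10^6) = 1347.

1347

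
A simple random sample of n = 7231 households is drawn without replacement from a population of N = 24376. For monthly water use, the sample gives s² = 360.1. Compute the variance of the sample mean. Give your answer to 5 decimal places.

0.03503

Under SRS without replacement, Var(ȳ) = (1 − f)·s²/n with f = n/N = 7231/24376 = 0.29664424.
Var(ȳ) = (1 − 0.29664424)·360.1/7231 = 0.70335576·0.049799474 = 0.035026747.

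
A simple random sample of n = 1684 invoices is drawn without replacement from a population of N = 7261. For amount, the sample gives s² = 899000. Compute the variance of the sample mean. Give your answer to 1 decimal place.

410.0

Under SRS without replacement, Var(ȳ) = (1 − f)·s²/n with f = n/N = 1684/7261 = 0.23192398.
Var(ȳ) = (1 − 0.23192398)·899000/1684 = 0.76807602·533.84798 = 410.03583.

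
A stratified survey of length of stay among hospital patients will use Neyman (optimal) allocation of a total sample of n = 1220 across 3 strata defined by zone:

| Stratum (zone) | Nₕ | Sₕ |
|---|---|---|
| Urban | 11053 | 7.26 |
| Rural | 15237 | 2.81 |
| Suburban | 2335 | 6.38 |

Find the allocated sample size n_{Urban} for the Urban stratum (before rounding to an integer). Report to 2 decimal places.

Neyman allocation: nₕ = n·NₕSₕ / Σⱼ NⱼSⱼ.
Σ NⱼSⱼ = 11053·7.26 + 15237·2.81 + 2335·6.38 = 137958.05.
n_{Urban} = 1220·11053·7.26 / 137958.05 = 709.63.

709.63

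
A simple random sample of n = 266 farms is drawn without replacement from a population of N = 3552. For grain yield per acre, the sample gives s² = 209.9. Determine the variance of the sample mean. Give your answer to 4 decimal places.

Under SRS without replacement, Var(ȳ) = (1 − f)·s²/n with f = n/N = 266/3552 = 0.07488739.
Var(ȳ) = (1 − 0.07488739)·209.9/266 = 0.92511261·0.78909774 = 0.73000428.

0.7300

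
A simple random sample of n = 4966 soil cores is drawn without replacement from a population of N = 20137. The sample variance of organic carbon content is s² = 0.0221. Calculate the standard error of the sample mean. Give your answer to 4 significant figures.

0.001831

Under SRS without replacement, Var(ȳ) = (1 − f)·s²/n with f = n/N = 4966/20137 = 0.24661072.
Var(ȳ) = (1 − 0.24661072)·0.0221/4966 = 0.75338928·4.4502618 × 10^-6 = 3.3527795 × 10^-6.
SE(ȳ) = √(3.3527795 × 10^-6) = 0.001831.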